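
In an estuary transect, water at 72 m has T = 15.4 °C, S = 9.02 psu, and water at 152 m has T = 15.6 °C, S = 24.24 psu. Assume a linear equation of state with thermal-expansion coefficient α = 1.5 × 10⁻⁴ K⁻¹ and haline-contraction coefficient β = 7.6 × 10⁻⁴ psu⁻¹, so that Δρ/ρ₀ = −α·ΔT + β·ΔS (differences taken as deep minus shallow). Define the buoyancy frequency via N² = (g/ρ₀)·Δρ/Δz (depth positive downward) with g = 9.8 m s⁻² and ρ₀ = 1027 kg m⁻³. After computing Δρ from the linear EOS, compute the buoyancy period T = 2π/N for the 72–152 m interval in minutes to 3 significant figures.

2.79 min

ΔT = +0.2 K, ΔS = +15.22 psu (deep − shallow).
Δρ/ρ₀ = −αΔT + βΔS = -3.00 × 10⁻⁵ + 0.0115672 = 0.0115372, so Δρ ≈ 11.85 kg m⁻³.
N² = (g/ρ₀)·Δρ/Δz = g·(Δρ/ρ₀)/Δz = 9.8 × 0.0115372 / 80 = 1.4133 × 10⁻³ s⁻².
N = √(1.4133 × 10⁻³) = 0.037594 rad s⁻¹ → T = 2π/N = 167.13 s = 2.7855 min ≈ 2.79 min.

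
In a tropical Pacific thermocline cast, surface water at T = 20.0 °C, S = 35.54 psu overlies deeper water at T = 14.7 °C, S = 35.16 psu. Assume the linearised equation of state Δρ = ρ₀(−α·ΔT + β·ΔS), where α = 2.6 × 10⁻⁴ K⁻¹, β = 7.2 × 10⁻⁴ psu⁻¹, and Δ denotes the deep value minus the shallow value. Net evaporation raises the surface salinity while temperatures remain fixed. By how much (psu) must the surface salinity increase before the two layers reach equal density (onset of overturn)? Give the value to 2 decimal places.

1.53 psu

Neutral buoyancy requires −α(T_deep − T_surf) + β(S_deep − S_surf′) = 0.
S_surf′ = S_deep − (α/β)·ΔT = 35.16 − (2.6 × 10⁻⁴/7.2 × 10⁻⁴)·(-5.3) = 37.0739 psu.
Increase required: 37.0739 − 35.54 = 1.5339 psu.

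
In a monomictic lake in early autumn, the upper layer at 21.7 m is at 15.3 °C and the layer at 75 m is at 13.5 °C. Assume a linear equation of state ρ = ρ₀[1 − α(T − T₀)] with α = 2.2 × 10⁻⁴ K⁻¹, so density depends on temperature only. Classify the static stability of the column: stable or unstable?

stable

ΔT = 13.5 − 15.3 = -1.8 K, so Δρ/ρ₀ = −αΔT = 3.96 × 10⁻⁴.
Δρ/ρ₀ > 0, so Δρ > 0: deeper water is denser → statically stable.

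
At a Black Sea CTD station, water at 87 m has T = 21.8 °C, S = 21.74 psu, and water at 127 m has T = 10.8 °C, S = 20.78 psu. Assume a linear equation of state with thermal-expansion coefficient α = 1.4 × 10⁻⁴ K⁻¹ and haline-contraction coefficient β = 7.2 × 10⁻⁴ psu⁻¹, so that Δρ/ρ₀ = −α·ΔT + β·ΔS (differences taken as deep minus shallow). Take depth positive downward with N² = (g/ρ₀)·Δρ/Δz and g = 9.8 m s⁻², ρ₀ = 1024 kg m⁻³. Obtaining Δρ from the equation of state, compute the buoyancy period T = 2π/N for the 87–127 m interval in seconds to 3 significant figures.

436 s

ΔT = -11.0 K, ΔS = -0.96 psu (deep − shallow).
Δρ/ρ₀ = −αΔT + βΔS = 1.54 × 10⁻³ − 6.912 × 10⁻⁴ = 8.488 × 10⁻⁴, so Δρ ≈ 0.8692 kg m⁻³.
N² = (g/ρ₀)·Δρ/Δz = g·(Δρ/ρ₀)/Δz = 9.8 × 8.488 × 10⁻⁴ / 40 = 2.0796 × 10⁻⁴ s⁻².
N = √(2.0796 × 10⁻⁴) = 0.014421 rad s⁻¹ → T = 2π/N = 435.70 s ≈ 436 s.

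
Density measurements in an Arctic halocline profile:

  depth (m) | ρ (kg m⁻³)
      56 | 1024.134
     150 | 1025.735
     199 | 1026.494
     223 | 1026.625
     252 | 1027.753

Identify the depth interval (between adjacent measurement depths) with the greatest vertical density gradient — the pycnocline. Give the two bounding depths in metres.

Compute the density gradient over each adjacent pair:
  56–150 m: Δρ/Δz = 1.601/94 = 0.017 kg m⁻⁴
  150–199 m: Δρ/Δz = 0.759/49 = 0.015 kg m⁻⁴
  199–223 m: Δρ/Δz = 0.131/24 = 5.5 × 10⁻³ kg m⁻⁴
  223–252 m: Δρ/Δz = 1.128/29 = 0.039 kg m⁻⁴
The largest gradient is in the 223–252 m interval — the pycnocline.

223–252 m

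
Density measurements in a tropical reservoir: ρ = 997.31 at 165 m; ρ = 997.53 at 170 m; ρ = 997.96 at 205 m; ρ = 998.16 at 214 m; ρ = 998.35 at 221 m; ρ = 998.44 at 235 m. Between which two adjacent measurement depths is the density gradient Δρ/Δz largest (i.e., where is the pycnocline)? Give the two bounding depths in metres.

165–170 m

Compute the density gradient over each adjacent pair:
  165–170 m: Δρ/Δz = 0.22/5 = 0.044 kg m⁻⁴
  170–205 m: Δρ/Δz = 0.43/35 = 0.012 kg m⁻⁴
  205–214 m: Δρ/Δz = 0.20/9 = 0.022 kg m⁻⁴
  214–221 m: Δρ/Δz = 0.19/7 = 0.027 kg m⁻⁴
  221–235 m: Δρ/Δz = 0.09/14 = 6.4 × 10⁻³ kg m⁻⁴
The largest gradient is in the 165–170 m interval — the pycnocline.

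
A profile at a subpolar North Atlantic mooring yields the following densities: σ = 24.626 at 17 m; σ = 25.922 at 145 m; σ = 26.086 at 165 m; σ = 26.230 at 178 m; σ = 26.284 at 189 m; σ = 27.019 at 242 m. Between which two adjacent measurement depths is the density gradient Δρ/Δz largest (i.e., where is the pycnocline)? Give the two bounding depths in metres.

189–242 m

Compute the density gradient over each adjacent pair:
  17–145 m: Δρ/Δz = 1.296/128 = 0.010 kg m⁻⁴
  145–165 m: Δρ/Δz = 0.164/20 = 8.2 × 10⁻³ kg m⁻⁴
  165–178 m: Δρ/Δz = 0.144/13 = 0.011 kg m⁻⁴
  178–189 m: Δρ/Δz = 0.054/11 = 4.9 × 10⁻³ kg m⁻⁴
  189–242 m: Δρ/Δz = 0.735/53 = 0.014 kg m⁻⁴
The largest gradient is in the 189–242 m interval — the pycnocline.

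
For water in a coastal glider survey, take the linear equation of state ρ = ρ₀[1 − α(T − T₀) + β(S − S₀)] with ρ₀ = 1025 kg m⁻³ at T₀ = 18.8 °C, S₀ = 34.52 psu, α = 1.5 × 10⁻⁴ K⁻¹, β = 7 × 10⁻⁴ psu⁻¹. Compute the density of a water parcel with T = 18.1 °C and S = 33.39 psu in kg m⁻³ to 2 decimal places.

T − T₀ = -0.7 K, S − S₀ = -1.13 psu.
Bracket = 1 − α·(-0.7) + β·(-1.13) = 1 + (-6.86 × 10⁻⁴) = 0.9993140.
ρ = 1025 × 0.9993140 = 1024.30 kg m⁻³.

1024.30 kg m⁻³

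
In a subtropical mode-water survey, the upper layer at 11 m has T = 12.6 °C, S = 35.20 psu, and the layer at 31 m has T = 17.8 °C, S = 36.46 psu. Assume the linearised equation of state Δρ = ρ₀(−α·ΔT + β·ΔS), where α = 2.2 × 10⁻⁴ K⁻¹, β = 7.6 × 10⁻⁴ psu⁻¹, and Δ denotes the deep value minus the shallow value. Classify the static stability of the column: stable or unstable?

unstable

ΔT = 17.8 − 12.6 = +5.2 K and ΔS = 36.46 − 35.20 = +1.26 psu (deep − shallow).
−αΔT = -1.144 × 10⁻³; βΔS = 9.576 × 10⁻⁴; sum Δρ/ρ₀ = -1.864 × 10⁻⁴.
Δρ/ρ₀ < 0, so Δρ < 0: deeper water is lighter → statically unstable; the column would overturn.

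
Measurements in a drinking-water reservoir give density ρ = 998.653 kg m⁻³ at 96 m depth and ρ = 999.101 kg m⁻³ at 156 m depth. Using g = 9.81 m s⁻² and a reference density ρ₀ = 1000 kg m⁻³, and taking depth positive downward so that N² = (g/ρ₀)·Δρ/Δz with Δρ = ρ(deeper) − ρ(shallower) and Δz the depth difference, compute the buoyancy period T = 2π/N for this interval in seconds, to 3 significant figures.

734 s

Δρ = 999.101 − 998.653 = 0.448 kg m⁻³ over Δz = 156 − 96 = 60 m.
N² = (9.81/1000) × (0.448/60) = 7.3248 × 10⁻⁵ s⁻².
N = √(7.3248 × 10⁻⁵) = 8.5585 × 10⁻³ rad s⁻¹, so T = 2π/N = 734.15 s ≈ 734 s.
Since Δρ > 0 the layer is stably stratified.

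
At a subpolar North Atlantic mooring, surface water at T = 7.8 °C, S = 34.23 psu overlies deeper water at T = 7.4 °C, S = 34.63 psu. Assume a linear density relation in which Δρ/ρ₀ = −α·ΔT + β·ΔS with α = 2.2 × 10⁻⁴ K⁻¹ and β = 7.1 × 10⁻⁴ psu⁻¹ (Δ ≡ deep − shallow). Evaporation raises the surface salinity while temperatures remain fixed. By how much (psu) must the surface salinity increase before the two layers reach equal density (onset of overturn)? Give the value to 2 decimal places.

0.52 psu

Neutral buoyancy requires −α(T_deep − T_surf) + β(S_deep − S_surf′) = 0.
S_surf′ = S_deep − (α/β)·ΔT = 34.63 − (2.2 × 10⁻⁴/7.1 × 10⁻⁴)·(-0.4) = 34.7539 psu.
Increase required: 34.7539 − 34.23 = 0.5239 psu.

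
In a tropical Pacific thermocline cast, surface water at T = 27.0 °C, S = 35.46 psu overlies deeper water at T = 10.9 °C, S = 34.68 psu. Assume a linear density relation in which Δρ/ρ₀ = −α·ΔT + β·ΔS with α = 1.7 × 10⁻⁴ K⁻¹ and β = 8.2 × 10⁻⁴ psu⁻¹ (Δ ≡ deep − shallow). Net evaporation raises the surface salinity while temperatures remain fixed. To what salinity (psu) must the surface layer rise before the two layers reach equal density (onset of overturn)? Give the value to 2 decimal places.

Neutral buoyancy requires −α(T_deep − T_surf) + β(S_deep − S_surf′) = 0.
S_surf′ = S_deep − (α/β)·ΔT = 34.68 − (1.7 × 10⁻⁴/8.2 × 10⁻⁴)·(-16.1) = 38.0178 psu.
Increase required: 38.0178 − 35.46 = 2.5578 psu.

38.02 psu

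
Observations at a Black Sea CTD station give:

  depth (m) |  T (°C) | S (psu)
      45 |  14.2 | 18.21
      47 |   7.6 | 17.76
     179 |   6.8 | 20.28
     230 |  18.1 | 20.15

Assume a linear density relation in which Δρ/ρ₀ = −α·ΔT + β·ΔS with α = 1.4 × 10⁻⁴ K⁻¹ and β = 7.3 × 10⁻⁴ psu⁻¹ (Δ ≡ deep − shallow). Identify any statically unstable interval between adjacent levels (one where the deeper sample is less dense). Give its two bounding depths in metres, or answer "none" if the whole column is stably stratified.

179–230 m

Evaluate Δρ/ρ₀ = −αΔT + βΔS across each adjacent pair:
  45–47 m: −αΔT+βΔS = −(1.4 × 10⁻⁴)(-6.6)+(7.3 × 10⁻⁴)(-0.45) = 6.0 × 10⁻⁴ → stable
  47–179 m: −αΔT+βΔS = −(1.4 × 10⁻⁴)(-0.8)+(7.3 × 10⁻⁴)(+2.52) = 2.0 × 10⁻³ → stable
  179–230 m: −αΔT+βΔS = −(1.4 × 10⁻⁴)(+11.3)+(7.3 × 10⁻⁴)(-0.13) = -1.7 × 10⁻³ → UNSTABLE
The 179–230 m interval has Δρ < 0: lighter water underlies denser water.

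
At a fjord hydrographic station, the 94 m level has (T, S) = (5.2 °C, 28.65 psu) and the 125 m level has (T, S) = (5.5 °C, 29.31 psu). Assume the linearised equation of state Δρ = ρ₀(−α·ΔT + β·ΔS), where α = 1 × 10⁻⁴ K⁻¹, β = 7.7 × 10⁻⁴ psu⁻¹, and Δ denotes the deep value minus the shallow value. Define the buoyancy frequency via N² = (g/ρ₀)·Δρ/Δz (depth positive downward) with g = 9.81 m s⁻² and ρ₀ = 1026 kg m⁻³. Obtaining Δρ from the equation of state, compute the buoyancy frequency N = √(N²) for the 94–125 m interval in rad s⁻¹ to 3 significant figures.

ΔT = +0.3 K, ΔS = +0.66 psu (deep − shallow).
Δρ/ρ₀ = −αΔT + βΔS = -3.00 × 10⁻⁵ + 5.082 × 10⁻⁴ = 4.782 × 10⁻⁴, so Δρ ≈ 0.4906 kg m⁻³.
N² = (g/ρ₀)·Δρ/Δz = g·(Δρ/ρ₀)/Δz = 9.81 × 4.782 × 10⁻⁴ / 31 = 1.5133 × 10⁻⁴ s⁻².
N = √(1.5133 × 10⁻⁴) = 0.012302 rad s⁻¹ ≈ 0.0123 rad s⁻¹.

0.0123 rad s⁻¹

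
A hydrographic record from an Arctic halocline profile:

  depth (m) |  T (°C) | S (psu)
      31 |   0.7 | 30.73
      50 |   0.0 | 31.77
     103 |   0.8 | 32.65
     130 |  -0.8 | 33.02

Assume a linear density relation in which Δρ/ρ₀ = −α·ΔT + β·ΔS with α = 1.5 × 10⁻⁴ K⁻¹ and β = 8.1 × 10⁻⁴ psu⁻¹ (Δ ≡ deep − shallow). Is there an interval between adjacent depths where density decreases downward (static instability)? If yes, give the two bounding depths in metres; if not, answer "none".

Evaluate Δρ/ρ₀ = −αΔT + βΔS across each adjacent pair:
  31–50 m: −αΔT+βΔS = −(1.5 × 10⁻⁴)(-0.7)+(8.1 × 10⁻⁴)(+1.04) = 9.5 × 10⁻⁴ → stable
  50–103 m: −αΔT+βΔS = −(1.5 × 10⁻⁴)(+0.8)+(8.1 × 10⁻⁴)(+0.88) = 5.9 × 10⁻⁴ → stable
  103–130 m: −αΔT+βΔS = −(1.5 × 10⁻⁴)(-1.6)+(8.1 × 10⁻⁴)(+0.37) = 5.4 × 10⁻⁴ → stable
Every interval has Δρ > 0: the column is stably stratified throughout.

none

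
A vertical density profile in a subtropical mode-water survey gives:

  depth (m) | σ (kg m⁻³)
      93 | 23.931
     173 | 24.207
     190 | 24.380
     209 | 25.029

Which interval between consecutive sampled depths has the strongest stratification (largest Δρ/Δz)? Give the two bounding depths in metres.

Compute the density gradient over each adjacent pair:
  93–173 m: Δρ/Δz = 0.276/80 = 3.5 × 10⁻³ kg m⁻⁴
  173–190 m: Δρ/Δz = 0.173/17 = 0.010 kg m⁻⁴
  190–209 m: Δρ/Δz = 0.649/19 = 0.034 kg m⁻⁴
The largest gradient is in the 190–209 m interval — the pycnocline.

190–209 m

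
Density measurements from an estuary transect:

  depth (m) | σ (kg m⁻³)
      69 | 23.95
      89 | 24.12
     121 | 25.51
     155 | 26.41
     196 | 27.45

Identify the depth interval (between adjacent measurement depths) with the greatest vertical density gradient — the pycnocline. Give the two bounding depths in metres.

Compute the density gradient over each adjacent pair:
  69–89 m: Δρ/Δz = 0.17/20 = 8.5 × 10⁻³ kg m⁻⁴
  89–121 m: Δρ/Δz = 1.39/32 = 0.043 kg m⁻⁴
  121–155 m: Δρ/Δz = 0.90/34 = 0.026 kg m⁻⁴
  155–196 m: Δρ/Δz = 1.04/41 = 0.025 kg m⁻⁴
The largest gradient is in the 89–121 m interval — the pycnocline.

89–121 m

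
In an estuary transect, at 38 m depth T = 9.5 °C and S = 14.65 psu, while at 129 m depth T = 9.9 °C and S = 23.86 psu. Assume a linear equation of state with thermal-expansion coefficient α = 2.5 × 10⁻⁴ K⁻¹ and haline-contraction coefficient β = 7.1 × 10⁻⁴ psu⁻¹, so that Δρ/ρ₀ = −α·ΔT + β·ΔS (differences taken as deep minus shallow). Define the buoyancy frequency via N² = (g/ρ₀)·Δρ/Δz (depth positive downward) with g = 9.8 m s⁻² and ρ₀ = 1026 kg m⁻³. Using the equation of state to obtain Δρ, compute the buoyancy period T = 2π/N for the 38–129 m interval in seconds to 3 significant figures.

ΔT = +0.4 K, ΔS = +9.21 psu (deep − shallow).
Δρ/ρ₀ = −αΔT + βΔS = -1.00 × 10⁻⁴ + 6.5391 × 10⁻³ = 6.4391 × 10⁻³, so Δρ ≈ 6.607 kg m⁻³.
N² = (g/ρ₀)·Δρ/Δz = g·(Δρ/ρ₀)/Δz = 9.8 × 6.4391 × 10⁻³ / 91 = 6.9344 × 10⁻⁴ s⁻².
N = √(6.9344 × 10⁻⁴) = 0.026333 rad s⁻¹ → T = 2π/N = 238.60 s ≈ 239 s.

239 s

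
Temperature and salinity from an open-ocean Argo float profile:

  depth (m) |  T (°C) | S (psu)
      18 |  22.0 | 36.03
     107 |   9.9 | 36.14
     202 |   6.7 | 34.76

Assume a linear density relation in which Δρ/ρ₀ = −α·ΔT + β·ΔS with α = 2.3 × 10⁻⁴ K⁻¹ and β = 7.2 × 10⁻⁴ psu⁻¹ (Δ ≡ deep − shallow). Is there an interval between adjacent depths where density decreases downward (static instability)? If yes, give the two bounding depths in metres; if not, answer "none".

107–202 m

Evaluate Δρ/ρ₀ = −αΔT + βΔS across each adjacent pair:
  18–107 m: −αΔT+βΔS = −(2.3 × 10⁻⁴)(-12.1)+(7.2 × 10⁻⁴)(+0.11) = 2.9 × 10⁻³ → stable
  107–202 m: −αΔT+βΔS = −(2.3 × 10⁻⁴)(-3.2)+(7.2 × 10⁻⁴)(-1.38) = -2.6 × 10⁻⁴ → UNSTABLE
The 107–202 m interval has Δρ < 0: lighter water underlies denser water.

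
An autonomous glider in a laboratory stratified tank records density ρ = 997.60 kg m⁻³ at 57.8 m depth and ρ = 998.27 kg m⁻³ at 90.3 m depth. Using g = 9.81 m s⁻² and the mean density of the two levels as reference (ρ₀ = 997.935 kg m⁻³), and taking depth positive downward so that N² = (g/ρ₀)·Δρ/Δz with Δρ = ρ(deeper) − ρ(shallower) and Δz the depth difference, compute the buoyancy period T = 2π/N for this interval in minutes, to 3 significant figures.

7.36 min

Δρ = 998.27 − 997.60 = 0.67 kg m⁻³ over Δz = 90.3 − 57.8 = 32.5 m.
N² = (9.81/997.935) × (0.67/32.5) = 2.0266 × 10⁻⁴ s⁻².
N = √(2.0266 × 10⁻⁴) = 0.014236 rad s⁻¹, so T = 2π/N = 441.36 s = 7.3560 min ≈ 7.36 min.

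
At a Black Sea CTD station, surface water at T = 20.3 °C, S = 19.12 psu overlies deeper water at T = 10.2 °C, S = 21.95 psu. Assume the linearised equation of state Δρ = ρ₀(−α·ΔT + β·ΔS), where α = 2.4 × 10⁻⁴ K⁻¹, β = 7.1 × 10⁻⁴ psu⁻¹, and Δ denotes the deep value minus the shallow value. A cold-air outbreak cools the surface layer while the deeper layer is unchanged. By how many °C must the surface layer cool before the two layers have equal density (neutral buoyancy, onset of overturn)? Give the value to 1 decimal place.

18.5 °C

Neutral buoyancy requires Δρ = 0, i.e. −α(T_deep − T_surf′) + β(S_deep − S_surf) = 0.
T_surf′ = T_deep − (β/α)·ΔS = 10.2 − (7.1 × 10⁻⁴/2.4 × 10⁻⁴)·(+2.83) = 1.828 °C.
Cooling required: 20.3 − (1.828) = 18.472 °C.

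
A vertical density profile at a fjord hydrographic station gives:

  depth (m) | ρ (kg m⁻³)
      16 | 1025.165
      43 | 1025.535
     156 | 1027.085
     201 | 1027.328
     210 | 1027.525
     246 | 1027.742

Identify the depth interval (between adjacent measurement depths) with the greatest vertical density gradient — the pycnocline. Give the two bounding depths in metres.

Compute the density gradient over each adjacent pair:
  16–43 m: Δρ/Δz = 0.370/27 = 0.014 kg m⁻⁴
  43–156 m: Δρ/Δz = 1.550/113 = 0.014 kg m⁻⁴
  156–201 m: Δρ/Δz = 0.243/45 = 5.4 × 10⁻³ kg m⁻⁴
  201–210 m: Δρ/Δz = 0.197/9 = 0.022 kg m⁻⁴
  210–246 m: Δρ/Δz = 0.217/36 = 6.0 × 10⁻³ kg m⁻⁴
The largest gradient is in the 201–210 m interval — the pycnocline.

201–210 m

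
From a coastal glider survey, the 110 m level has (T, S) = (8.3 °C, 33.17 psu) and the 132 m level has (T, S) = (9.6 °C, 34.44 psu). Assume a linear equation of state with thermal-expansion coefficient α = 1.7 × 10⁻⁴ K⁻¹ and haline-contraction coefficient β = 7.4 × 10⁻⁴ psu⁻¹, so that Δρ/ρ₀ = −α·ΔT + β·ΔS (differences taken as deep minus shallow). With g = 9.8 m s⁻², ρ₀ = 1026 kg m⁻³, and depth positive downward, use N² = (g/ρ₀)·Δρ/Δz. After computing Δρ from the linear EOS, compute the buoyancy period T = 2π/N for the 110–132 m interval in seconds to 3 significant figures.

ΔT = +1.3 K, ΔS = +1.27 psu (deep − shallow).
Δρ/ρ₀ = −αΔT + βΔS = -2.21 × 10⁻⁴ + 9.398 × 10⁻⁴ = 7.188 × 10⁻⁴, so Δρ ≈ 0.7375 kg m⁻³.
N² = (g/ρ₀)·Δρ/Δz = g·(Δρ/ρ₀)/Δz = 9.8 × 7.188 × 10⁻⁴ / 22 = 3.2019 × 10⁻⁴ s⁻².
N = √(3.2019 × 10⁻⁴) = 0.017894 rad s⁻¹ → T = 2π/N = 351.13 s ≈ 351 s.

351 s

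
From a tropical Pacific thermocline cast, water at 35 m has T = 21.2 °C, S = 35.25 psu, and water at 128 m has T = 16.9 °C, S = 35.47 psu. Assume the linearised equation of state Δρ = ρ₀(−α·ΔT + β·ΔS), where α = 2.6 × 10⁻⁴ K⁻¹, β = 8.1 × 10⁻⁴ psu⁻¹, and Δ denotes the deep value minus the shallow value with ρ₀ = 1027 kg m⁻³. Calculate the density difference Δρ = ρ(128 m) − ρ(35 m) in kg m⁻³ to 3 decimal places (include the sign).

ΔT = -4.3 K, ΔS = +0.22 psu (deep − shallow).
Δρ/ρ₀ = −(2.6 × 10⁻⁴)(-4.3) + (8.1 × 10⁻⁴)(+0.22) = 1.2962 × 10⁻³.
Δρ = 1027 × (1.2962 × 10⁻³) = +1.331 kg m⁻³.
Positive Δρ: denser below, stable.

+1.331 kg m⁻³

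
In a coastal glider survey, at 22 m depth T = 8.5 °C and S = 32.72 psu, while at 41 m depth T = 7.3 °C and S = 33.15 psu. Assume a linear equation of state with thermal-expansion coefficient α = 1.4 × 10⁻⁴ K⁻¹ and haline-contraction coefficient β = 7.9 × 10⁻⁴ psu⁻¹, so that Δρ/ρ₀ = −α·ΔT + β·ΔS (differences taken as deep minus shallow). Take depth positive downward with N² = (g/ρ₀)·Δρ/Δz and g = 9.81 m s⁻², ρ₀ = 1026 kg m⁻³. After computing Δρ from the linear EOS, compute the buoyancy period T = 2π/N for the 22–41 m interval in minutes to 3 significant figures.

ΔT = -1.2 K, ΔS = +0.43 psu (deep − shallow).
Δρ/ρ₀ = −αΔT + βΔS = 1.68 × 10⁻⁴ + 3.397 × 10⁻⁴ = 5.077 × 10⁻⁴, so Δρ ≈ 0.5209 kg m⁻³.
N² = (g/ρ₀)·Δρ/Δz = g·(Δρ/ρ₀)/Δz = 9.81 × 5.077 × 10⁻⁴ / 19 = 2.6213 × 10⁻⁴ s⁻².
N = √(2.6213 × 10⁻⁴) = 0.016190 rad s⁻¹ → T = 2π/N = 388.09 s = 6.4682 min ≈ 6.47 min.

6.47 min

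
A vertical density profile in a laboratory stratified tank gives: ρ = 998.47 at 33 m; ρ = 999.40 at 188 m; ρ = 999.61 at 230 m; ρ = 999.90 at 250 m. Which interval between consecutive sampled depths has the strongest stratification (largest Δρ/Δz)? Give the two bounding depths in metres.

Compute the density gradient over each adjacent pair:
  33–188 m: Δρ/Δz = 0.93/155 = 6.0 × 10⁻³ kg m⁻⁴
  188–230 m: Δρ/Δz = 0.21/42 = 5.0 × 10⁻³ kg m⁻⁴
  230–250 m: Δρ/Δz = 0.29/20 = 0.014 kg m⁻⁴
The largest gradient is in the 230–250 m interval — the pycnocline.

230–250 m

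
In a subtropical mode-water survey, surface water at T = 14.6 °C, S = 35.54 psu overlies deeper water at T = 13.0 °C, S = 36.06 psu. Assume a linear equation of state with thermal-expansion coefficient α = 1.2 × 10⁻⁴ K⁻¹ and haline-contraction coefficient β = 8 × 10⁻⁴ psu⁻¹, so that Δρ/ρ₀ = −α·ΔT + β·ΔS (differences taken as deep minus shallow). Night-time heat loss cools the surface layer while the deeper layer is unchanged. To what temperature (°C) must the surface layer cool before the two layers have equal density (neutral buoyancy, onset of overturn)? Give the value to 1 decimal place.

9.5 °C

Neutral buoyancy requires Δρ = 0, i.e. −α(T_deep − T_surf′) + β(S_deep − S_surf) = 0.
T_surf′ = T_deep − (β/α)·ΔS = 13.0 − (8 × 10⁻⁴/1.2 × 10⁻⁴)·(+0.52) = 9.533 °C.
Cooling required: 14.6 − (9.533) = 5.067 °C.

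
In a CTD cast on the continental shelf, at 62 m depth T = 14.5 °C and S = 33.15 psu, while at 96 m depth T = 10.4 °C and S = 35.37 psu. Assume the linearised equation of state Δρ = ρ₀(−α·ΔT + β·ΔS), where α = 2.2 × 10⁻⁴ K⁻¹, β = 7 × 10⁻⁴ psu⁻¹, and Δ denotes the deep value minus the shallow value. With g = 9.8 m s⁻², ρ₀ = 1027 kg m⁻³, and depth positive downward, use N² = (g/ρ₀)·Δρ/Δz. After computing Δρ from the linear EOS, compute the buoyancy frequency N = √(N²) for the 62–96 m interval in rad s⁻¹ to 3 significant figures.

ΔT = -4.1 K, ΔS = +2.22 psu (deep − shallow).
Δρ/ρ₀ = −αΔT + βΔS = 9.02 × 10⁻⁴ + 1.554 × 10⁻³ = 2.456 × 10⁻³, so Δρ ≈ 2.522 kg m⁻³.
N² = (g/ρ₀)·Δρ/Δz = g·(Δρ/ρ₀)/Δz = 9.8 × 2.456 × 10⁻³ / 34 = 7.0791 × 10⁻⁴ s⁻².
N = √(7.0791 × 10⁻⁴) = 0.026607 rad s⁻¹ ≈ 0.0266 rad s⁻¹.

0.0266 rad s⁻¹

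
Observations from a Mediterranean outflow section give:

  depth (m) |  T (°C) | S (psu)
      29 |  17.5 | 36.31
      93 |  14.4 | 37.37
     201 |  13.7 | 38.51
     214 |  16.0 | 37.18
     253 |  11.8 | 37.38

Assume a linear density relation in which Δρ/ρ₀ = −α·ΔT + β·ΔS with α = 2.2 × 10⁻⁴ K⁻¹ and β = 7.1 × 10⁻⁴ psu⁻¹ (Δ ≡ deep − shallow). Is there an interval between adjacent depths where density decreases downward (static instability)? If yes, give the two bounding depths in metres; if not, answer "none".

Evaluate Δρ/ρ₀ = −αΔT + βΔS across each adjacent pair:
  29–93 m: −αΔT+βΔS = −(2.2 × 10⁻⁴)(-3.1)+(7.1 × 10⁻⁴)(+1.06) = 1.4 × 10⁻³ → stable
  93–201 m: −αΔT+βΔS = −(2.2 × 10⁻⁴)(-0.7)+(7.1 × 10⁻⁴)(+1.14) = 9.6 × 10⁻⁴ → stable
  201–214 m: −αΔT+βΔS = −(2.2 × 10⁻⁴)(+2.3)+(7.1 × 10⁻⁴)(-1.33) = -1.5 × 10⁻³ → UNSTABLE
  214–253 m: −αΔT+βΔS = −(2.2 × 10⁻⁴)(-4.2)+(7.1 × 10⁻⁴)(+0.20) = 1.1 × 10⁻³ → stable
The 201–214 m interval has Δρ < 0: lighter water underlies denser water.

201–214 m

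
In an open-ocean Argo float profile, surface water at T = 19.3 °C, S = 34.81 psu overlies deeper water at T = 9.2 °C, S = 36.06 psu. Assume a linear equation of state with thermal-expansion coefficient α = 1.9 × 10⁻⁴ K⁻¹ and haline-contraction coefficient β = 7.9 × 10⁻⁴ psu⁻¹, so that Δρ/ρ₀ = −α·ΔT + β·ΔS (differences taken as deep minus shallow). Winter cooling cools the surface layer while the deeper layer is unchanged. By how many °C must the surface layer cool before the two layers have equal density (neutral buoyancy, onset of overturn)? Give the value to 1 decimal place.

Neutral buoyancy requires Δρ = 0, i.e. −α(T_deep − T_surf′) + β(S_deep − S_surf) = 0.
T_surf′ = T_deep − (β/α)·ΔS = 9.2 − (7.9 × 10⁻⁴/1.9 × 10⁻⁴)·(+1.25) = 4.003 °C.
Cooling required: 19.3 − (4.003) = 15.297 °C.

15.3 °C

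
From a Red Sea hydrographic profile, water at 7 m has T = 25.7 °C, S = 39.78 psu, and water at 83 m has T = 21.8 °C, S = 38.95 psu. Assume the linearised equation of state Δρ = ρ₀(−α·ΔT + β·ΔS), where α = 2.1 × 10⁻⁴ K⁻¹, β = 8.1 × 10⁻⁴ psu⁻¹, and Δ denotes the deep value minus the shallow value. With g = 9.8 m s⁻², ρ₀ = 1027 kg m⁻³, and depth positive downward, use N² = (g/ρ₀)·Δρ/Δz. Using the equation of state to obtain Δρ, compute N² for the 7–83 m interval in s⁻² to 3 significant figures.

ΔT = -3.9 K, ΔS = -0.83 psu (deep − shallow).
Δρ/ρ₀ = −αΔT + βΔS = 8.19 × 10⁻⁴ − 6.723 × 10⁻⁴ = 1.467 × 10⁻⁴, so Δρ ≈ 0.1507 kg m⁻³.
N² = (g/ρ₀)·Δρ/Δz = g·(Δρ/ρ₀)/Δz = 9.8 × 1.467 × 10⁻⁴ / 76 = 1.8917 × 10⁻⁵ s⁻² ≈ 1.89 × 10⁻⁵ s⁻².

1.89 × 10⁻⁵ s⁻²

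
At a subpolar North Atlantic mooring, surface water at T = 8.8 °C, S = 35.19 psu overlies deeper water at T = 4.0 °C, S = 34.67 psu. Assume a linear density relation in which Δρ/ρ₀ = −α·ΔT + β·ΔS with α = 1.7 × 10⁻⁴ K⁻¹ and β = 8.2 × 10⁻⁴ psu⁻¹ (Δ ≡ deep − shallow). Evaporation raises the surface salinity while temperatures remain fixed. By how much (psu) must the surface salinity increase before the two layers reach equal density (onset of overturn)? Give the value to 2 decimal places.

0.48 psu

Neutral buoyancy requires −α(T_deep − T_surf) + β(S_deep − S_surf′) = 0.
S_surf′ = S_deep − (α/β)·ΔT = 34.67 − (1.7 × 10⁻⁴/8.2 × 10⁻⁴)·(-4.8) = 35.6651 psu.
Increase required: 35.6651 − 35.19 = 0.4751 psu.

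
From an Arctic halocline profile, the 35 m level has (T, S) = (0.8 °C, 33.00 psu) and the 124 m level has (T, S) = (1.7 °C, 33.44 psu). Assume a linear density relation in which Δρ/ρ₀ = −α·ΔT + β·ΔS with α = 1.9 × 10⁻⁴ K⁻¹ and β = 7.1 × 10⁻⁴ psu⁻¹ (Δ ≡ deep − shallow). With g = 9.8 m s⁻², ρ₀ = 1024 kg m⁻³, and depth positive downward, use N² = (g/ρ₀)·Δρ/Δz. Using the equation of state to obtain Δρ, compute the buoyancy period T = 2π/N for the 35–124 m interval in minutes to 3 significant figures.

26.5 min

ΔT = +0.9 K, ΔS = +0.44 psu (deep − shallow).
Δρ/ρ₀ = −αΔT + βΔS = -1.71 × 10⁻⁴ + 3.124 × 10⁻⁴ = 1.414 × 10⁻⁴, so Δρ ≈ 0.1448 kg m⁻³.
N² = (g/ρ₀)·Δρ/Δz = g·(Δρ/ρ₀)/Δz = 9.8 × 1.414 × 10⁻⁴ / 89 = 1.5570 × 10⁻⁵ s⁻².
N = √(1.5570 × 10⁻⁵) = 3.9459 × 10⁻³ rad s⁻¹ → T = 2π/N = 1.5923 × 10³ s = 26.538 min ≈ 26.5 min.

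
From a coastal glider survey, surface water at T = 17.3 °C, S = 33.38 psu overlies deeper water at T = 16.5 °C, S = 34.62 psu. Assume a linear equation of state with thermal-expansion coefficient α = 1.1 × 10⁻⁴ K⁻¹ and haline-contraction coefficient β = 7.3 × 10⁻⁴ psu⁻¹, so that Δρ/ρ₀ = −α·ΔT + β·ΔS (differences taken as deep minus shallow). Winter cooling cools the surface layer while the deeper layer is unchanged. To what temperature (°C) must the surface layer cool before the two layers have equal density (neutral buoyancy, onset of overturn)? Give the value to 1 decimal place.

8.3 °C

Neutral buoyancy requires Δρ = 0, i.e. −α(T_deep − T_surf′) + β(S_deep − S_surf) = 0.
T_surf′ = T_deep − (β/α)·ΔS = 16.5 − (7.3 × 10⁻⁴/1.1 × 10⁻⁴)·(+1.24) = 8.271 °C.
Cooling required: 17.3 − (8.271) = 9.029 °C.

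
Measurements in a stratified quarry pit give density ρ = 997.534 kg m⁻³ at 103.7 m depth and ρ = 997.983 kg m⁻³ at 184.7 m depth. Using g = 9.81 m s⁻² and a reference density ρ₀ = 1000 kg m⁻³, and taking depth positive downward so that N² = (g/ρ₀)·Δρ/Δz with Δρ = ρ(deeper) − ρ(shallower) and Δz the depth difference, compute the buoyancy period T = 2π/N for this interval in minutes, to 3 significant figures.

14.2 min

Δρ = 997.983 − 997.534 = 0.449 kg m⁻³ over Δz = 184.7 − 103.7 = 81 m.
N² = (9.81/1000) × (0.449/81) = 5.4379 × 10⁻⁵ s⁻².
N = √(5.4379 × 10⁻⁵) = 7.3742 × 10⁻³ rad s⁻¹, so T = 2π/N = 852.05 s = 14.201 min ≈ 14.2 min.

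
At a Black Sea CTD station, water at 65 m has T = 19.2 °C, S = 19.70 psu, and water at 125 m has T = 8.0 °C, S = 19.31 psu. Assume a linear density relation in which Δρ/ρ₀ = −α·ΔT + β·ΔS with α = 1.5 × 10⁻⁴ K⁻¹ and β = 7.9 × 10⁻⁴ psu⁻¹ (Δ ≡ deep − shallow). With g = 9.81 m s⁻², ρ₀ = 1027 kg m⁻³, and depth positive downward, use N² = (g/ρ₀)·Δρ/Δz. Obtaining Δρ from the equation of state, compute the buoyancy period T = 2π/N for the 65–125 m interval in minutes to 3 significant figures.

ΔT = -11.2 K, ΔS = -0.39 psu (deep − shallow).
Δρ/ρ₀ = −αΔT + βΔS = 1.68 × 10⁻³ − 3.081 × 10⁻⁴ = 1.3719 × 10⁻³, so Δρ ≈ 1.409 kg m⁻³.
N² = (g/ρ₀)·Δρ/Δz = g·(Δρ/ρ₀)/Δz = 9.81 × 1.3719 × 10⁻³ / 60 = 2.2431 × 10⁻⁴ s⁻².
N = √(2.2431 × 10⁻⁴) = 0.014977 rad s⁻¹ → T = 2π/N = 419.52 s = 6.9920 min ≈ 6.99 min.

6.99 min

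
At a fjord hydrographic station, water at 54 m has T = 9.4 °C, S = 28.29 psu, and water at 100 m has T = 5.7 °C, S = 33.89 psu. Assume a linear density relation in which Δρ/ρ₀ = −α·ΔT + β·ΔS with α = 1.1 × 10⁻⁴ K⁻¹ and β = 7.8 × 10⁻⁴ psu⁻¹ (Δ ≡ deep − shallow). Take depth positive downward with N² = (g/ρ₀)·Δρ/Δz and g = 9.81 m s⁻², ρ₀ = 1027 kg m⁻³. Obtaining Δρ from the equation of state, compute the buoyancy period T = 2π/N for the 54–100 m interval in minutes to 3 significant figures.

ΔT = -3.7 K, ΔS = +5.60 psu (deep − shallow).
Δρ/ρ₀ = −αΔT + βΔS = 4.07 × 10⁻⁴ + 4.368 × 10⁻³ = 4.775 × 10⁻³, so Δρ ≈ 4.904 kg m⁻³.
N² = (g/ρ₀)·Δρ/Δz = g·(Δρ/ρ₀)/Δz = 9.81 × 4.775 × 10⁻³ / 46 = 1.0183 × 10⁻³ s⁻².
N = √(1.0183 × 10⁻³) = 0.031911 rad s⁻¹ → T = 2π/N = 196.90 s = 3.2817 min ≈ 3.28 min.

3.28 min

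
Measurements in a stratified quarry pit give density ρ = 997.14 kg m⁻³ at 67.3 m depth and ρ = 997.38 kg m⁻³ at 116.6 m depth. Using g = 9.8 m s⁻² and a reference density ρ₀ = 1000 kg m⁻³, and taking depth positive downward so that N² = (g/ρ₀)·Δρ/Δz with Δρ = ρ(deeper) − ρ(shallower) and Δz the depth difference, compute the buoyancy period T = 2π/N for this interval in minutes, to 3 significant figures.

Δρ = 997.38 − 997.14 = 0.24 kg m⁻³ over Δz = 116.6 − 67.3 = 49.3 m.
N² = (9.8/1000) × (0.24/49.3) = 4.7708 × 10⁻⁵ s⁻².
N = √(4.7708 × 10⁻⁵) = 6.9071 × 10⁻³ rad s⁻¹, so T = 2π/N = 909.67 s = 15.161 min ≈ 15.2 min.
Since Δρ > 0 the layer is stably stratified.

15.2 min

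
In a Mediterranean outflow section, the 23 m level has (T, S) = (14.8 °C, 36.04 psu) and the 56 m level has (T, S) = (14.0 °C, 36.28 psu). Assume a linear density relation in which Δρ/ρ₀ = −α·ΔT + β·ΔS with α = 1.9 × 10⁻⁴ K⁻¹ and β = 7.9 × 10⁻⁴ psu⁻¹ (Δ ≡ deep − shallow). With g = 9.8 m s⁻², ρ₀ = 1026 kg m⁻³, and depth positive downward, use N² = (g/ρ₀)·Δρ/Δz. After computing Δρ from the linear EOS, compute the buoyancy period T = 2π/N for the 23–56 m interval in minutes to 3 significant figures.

10.4 min

ΔT = -0.8 K, ΔS = +0.24 psu (deep − shallow).
Δρ/ρ₀ = −αΔT + βΔS = 1.52 × 10⁻⁴ + 1.896 × 10⁻⁴ = 3.416 × 10⁻⁴, so Δρ ≈ 0.3505 kg m⁻³.
N² = (g/ρ₀)·Δρ/Δz = g·(Δρ/ρ₀)/Δz = 9.8 × 3.416 × 10⁻⁴ / 33 = 1.0144 × 10⁻⁴ s⁻².
N = √(1.0144 × 10⁻⁴) = 0.010072 rad s⁻¹ → T = 2π/N = 623.83 s = 10.397 min ≈ 10.4 min.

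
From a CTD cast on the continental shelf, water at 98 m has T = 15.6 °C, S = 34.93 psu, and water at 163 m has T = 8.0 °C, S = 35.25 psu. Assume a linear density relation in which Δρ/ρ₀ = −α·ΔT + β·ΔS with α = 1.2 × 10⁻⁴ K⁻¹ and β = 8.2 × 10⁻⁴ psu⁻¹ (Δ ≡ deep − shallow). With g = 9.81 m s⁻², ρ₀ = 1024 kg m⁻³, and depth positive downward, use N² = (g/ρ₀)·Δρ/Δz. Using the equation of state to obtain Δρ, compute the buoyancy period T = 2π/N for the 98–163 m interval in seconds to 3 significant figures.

ΔT = -7.6 K, ΔS = +0.32 psu (deep − shallow).
Δρ/ρ₀ = −αΔT + βΔS = 9.12 × 10⁻⁴ + 2.624 × 10⁻⁴ = 1.1744 × 10⁻³, so Δρ ≈ 1.203 kg m⁻³.
N² = (g/ρ₀)·Δρ/Δz = g·(Δρ/ρ₀)/Δz = 9.81 × 1.1744 × 10⁻³ / 65 = 1.7724 × 10⁻⁴ s⁻².
N = √(1.7724 × 10⁻⁴) = 0.013313 rad s⁻¹ → T = 2π/N = 471.96 s ≈ 472 s.

472 s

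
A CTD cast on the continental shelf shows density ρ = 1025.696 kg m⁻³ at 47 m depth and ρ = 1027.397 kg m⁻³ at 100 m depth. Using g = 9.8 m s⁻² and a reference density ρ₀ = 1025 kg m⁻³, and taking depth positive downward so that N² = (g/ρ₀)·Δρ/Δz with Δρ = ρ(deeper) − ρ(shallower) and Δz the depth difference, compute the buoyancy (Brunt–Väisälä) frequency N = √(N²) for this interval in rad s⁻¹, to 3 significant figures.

Δρ = 1027.397 − 1025.696 = 1.701 kg m⁻³ over Δz = 100 − 47 = 53 m.
N² = (9.8/1025) × (1.701/53) = 3.0685 × 10⁻⁴ s⁻².
N = √(3.0685 × 10⁻⁴) = 0.017517 rad s⁻¹ ≈ 0.0175 rad s⁻¹.

0.0175 rad s⁻¹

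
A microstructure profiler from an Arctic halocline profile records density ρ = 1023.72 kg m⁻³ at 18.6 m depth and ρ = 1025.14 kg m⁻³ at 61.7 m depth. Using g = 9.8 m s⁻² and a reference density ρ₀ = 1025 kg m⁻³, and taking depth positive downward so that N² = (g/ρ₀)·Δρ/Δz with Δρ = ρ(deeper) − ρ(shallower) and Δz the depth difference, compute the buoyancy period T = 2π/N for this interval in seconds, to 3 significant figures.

354 s

Δρ = 1025.14 − 1023.72 = 1.42 kg m⁻³ over Δz = 61.7 − 18.6 = 43.1 m.
N² = (9.8/1025) × (1.42/43.1) = 3.1500 × 10⁻⁴ s⁻².
N = √(3.1500 × 10⁻⁴) = 0.017748 rad s⁻¹, so T = 2π/N = 354.02 s ≈ 354 s.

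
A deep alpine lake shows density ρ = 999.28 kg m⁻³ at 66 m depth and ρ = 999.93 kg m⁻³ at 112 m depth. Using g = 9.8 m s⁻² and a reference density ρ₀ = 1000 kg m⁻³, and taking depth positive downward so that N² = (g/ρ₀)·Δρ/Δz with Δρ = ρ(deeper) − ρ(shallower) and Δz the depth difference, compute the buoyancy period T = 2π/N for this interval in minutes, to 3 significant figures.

Δρ = 999.93 − 999.28 = 0.65 kg m⁻³ over Δz = 112 − 66 = 46 m.
N² = (9.8/1000) × (0.65/46) = 1.3848 × 10⁻⁴ s⁻².
N = √(1.3848 × 10⁻⁴) = 0.011768 rad s⁻¹, so T = 2π/N = 533.92 s = 8.8987 min ≈ 8.90 min.

8.90 min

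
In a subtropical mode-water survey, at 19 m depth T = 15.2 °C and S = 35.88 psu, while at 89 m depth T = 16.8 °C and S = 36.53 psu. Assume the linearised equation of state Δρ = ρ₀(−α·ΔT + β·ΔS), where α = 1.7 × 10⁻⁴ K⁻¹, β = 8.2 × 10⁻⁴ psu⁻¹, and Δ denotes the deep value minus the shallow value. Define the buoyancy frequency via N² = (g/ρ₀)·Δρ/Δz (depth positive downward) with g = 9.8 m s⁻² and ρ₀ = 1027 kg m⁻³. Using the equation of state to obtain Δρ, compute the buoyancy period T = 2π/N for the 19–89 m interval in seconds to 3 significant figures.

ΔT = +1.6 K, ΔS = +0.65 psu (deep − shallow).
Δρ/ρ₀ = −αΔT + βΔS = -2.72 × 10⁻⁴ + 5.33 × 10⁻⁴ = 2.61 × 10⁻⁴, so Δρ ≈ 0.2680 kg m⁻³.
N² = (g/ρ₀)·Δρ/Δz = g·(Δρ/ρ₀)/Δz = 9.8 × 2.61 × 10⁻⁴ / 70 = 3.6540 × 10⁻⁵ s⁻².
N = √(3.6540 × 10⁻⁵) = 6.0448 × 10⁻³ rad s⁻¹ → T = 2π/N = 1.0394 × 10³ s ≈ 1.04 × 10³ s.

1.04 × 10³ s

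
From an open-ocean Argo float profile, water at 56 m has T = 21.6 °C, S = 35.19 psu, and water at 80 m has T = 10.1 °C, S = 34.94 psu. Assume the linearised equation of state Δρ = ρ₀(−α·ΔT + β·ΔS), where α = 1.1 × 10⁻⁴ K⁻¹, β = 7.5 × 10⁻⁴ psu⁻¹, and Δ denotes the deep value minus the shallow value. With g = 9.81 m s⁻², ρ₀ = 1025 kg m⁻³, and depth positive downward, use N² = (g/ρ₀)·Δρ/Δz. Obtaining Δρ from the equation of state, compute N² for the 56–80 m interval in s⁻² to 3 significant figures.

4.40 × 10⁻⁴ s⁻²

ΔT = -11.5 K, ΔS = -0.25 psu (deep − shallow).
Δρ/ρ₀ = −αΔT + βΔS = 1.265 × 10⁻³ − 1.875 × 10⁻⁴ = 1.0775 × 10⁻³, so Δρ ≈ 1.104 kg m⁻³.
N² = (g/ρ₀)·Δρ/Δz = g·(Δρ/ρ₀)/Δz = 9.81 × 1.0775 × 10⁻³ / 24 = 4.4043 × 10⁻⁴ s⁻² ≈ 4.40 × 10⁻⁴ s⁻².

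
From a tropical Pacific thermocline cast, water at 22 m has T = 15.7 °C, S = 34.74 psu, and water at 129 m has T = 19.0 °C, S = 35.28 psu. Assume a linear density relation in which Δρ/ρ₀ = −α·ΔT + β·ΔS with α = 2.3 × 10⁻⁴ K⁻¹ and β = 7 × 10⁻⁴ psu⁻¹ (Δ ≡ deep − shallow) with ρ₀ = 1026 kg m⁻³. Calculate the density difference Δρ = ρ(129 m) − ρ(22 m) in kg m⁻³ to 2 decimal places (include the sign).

ΔT = +3.3 K, ΔS = +0.54 psu (deep − shallow).
Δρ/ρ₀ = −(2.3 × 10⁻⁴)(+3.3) + (7 × 10⁻⁴)(+0.54) = -3.81 × 10⁻⁴.
Δρ = 1026 × (-3.81 × 10⁻⁴) = -0.39 kg m⁻³.
Negative Δρ: lighter below, statically unstable.

-0.39 kg m⁻³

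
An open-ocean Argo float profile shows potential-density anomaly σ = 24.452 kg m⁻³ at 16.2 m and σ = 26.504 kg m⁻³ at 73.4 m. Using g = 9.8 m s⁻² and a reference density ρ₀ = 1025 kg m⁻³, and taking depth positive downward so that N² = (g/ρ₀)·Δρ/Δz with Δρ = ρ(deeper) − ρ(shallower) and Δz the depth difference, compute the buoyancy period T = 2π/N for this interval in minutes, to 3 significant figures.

5.65 min

Δρ = 1026.504 − 1024.452 = 2.052 kg m⁻³ over Δz = 73.4 − 16.2 = 57.2 m.
N² = (9.8/1025) × (2.052/57.2) = 3.4299 × 10⁻⁴ s⁻².
N = √(3.4299 × 10⁻⁴) = 0.018520 rad s⁻¹, so T = 2π/N = 339.26 s = 5.6543 min ≈ 5.65 min.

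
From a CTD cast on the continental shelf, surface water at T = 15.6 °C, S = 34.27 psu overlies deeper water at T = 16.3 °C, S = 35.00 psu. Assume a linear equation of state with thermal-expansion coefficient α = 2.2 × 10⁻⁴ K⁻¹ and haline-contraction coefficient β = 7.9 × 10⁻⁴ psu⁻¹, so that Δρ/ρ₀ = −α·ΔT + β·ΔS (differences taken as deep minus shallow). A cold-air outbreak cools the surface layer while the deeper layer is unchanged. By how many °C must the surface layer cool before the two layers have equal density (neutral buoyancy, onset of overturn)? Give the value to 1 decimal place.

1.9 °C

Neutral buoyancy requires Δρ = 0, i.e. −α(T_deep − T_surf′) + β(S_deep − S_surf) = 0.
T_surf′ = T_deep − (β/α)·ΔS = 16.3 − (7.9 × 10⁻⁴/2.2 × 10⁻⁴)·(+0.73) = 13.679 °C.
Cooling required: 15.6 − (13.679) = 1.921 °C.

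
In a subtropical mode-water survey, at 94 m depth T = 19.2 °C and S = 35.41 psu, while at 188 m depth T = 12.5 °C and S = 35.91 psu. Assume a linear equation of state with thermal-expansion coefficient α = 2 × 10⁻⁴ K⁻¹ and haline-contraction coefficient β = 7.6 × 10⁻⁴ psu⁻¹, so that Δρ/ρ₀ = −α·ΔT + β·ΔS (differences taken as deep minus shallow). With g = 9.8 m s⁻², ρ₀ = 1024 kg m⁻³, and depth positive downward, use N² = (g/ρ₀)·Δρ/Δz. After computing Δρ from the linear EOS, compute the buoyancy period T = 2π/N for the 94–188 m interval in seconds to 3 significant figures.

469 s

ΔT = -6.7 K, ΔS = +0.50 psu (deep − shallow).
Δρ/ρ₀ = −αΔT + βΔS = 1.34 × 10⁻³ + 3.80 × 10⁻⁴ = 1.72 × 10⁻³, so Δρ ≈ 1.761 kg m⁻³.
N² = (g/ρ₀)·Δρ/Δz = g·(Δρ/ρ₀)/Δz = 9.8 × 1.72 × 10⁻³ / 94 = 1.7932 × 10⁻⁴ s⁻².
N = √(1.7932 × 10⁻⁴) = 0.013391 rad s⁻¹ → T = 2π/N = 469.21 s ≈ 469 s.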